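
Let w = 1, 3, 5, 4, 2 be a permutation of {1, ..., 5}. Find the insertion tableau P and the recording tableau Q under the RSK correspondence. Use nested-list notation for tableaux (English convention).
P = [[1, 2, 4], [3], [5]], Q = [[1, 2, 3], [4], [5]]

Insert each entry of the permutation into P by Schensted row insertion, recording in Q the position of each new cell.

After inserting 1: P = [[1]].
After inserting 3: P = [[1, 3]].
After inserting 5: P = [[1, 3, 5]].
After inserting 4: P = [[1, 3, 4], [5]].
After inserting 2: P = [[1, 2, 4], [3], [5]].

So P = [[1, 2, 4], [3], [5]], Q = [[1, 2, 3], [4], [5]].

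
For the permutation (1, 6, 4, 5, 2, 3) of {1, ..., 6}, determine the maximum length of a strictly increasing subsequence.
3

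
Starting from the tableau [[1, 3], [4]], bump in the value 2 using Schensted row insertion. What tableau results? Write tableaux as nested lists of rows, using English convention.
[[1, 2], [3], [4]]

In row 1, 2 replaces 3 (the leftmost entry greater than 2); 3 is bumped to row 2. In row 2, 3 replaces 4 (the leftmost entry greater than 3); 4 is bumped to row 3. 4 starts a new row 3. The new tableau is [[1, 2], [3], [4]].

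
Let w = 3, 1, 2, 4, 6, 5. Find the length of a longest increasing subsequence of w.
4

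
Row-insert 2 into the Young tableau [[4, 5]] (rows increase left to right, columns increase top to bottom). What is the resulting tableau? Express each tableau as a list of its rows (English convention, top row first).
[[2, 5], [4]]

In row 1, 2 replaces 4 (the leftmost entry greater than 2); 4 is bumped to row 2. 4 starts a new row 2. The new tableau is [[2, 5], [4]].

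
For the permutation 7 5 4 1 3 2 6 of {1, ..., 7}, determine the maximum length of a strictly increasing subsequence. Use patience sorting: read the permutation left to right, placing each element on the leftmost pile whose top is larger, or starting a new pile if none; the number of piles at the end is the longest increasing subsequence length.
3

7: new pile. tops = [7]
5: onto pile 1 (replacing 7). tops = [5]
4: onto pile 1 (replacing 5). tops = [4]
1: onto pile 1 (replacing 4). tops = [1]
3: new pile. tops = [1, 3]
2: onto pile 2 (replacing 3). tops = [1, 2]
6: new pile. tops = [1, 2, 6]

3 piles, so the longest increasing subsequence has length 3.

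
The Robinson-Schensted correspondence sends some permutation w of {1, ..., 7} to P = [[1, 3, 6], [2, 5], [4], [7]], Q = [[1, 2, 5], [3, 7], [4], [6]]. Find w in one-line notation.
Reverse the RSK construction: for i from n down to 1, find the cell of Q containing i, remove the entry at that cell from P, and reverse-bump it up through P; the value ejected from row 1 is w(i).

Step i=7: Q has 7 at row 2, column 2; remove 5 from row 2 of P and reverse-bump: 5 enters row 1 and ejects 3. So w(7) = 3. P is now [[1, 5, 6], [2], [4], [7]].
Step i=6: Q has 6 at row 4, column 1; remove 7 from row 4 of P and reverse-bump: 7 enters row 3 and ejects 4; 4 enters row 2 and ejects 2; 2 enters row 1 and ejects 1. So w(6) = 1. P is now [[2, 5, 6], [4], [7]].
Step i=5: Q has 5 at row 1, column 3; remove that cell from P, ejecting 6. So w(5) = 6. P is now [[2, 5], [4], [7]].
Step i=4: Q has 4 at row 3, column 1; remove 7 from row 3 of P and reverse-bump: 7 enters row 2 and ejects 4; 4 enters row 1 and ejects 2. So w(4) = 2. P is now [[4, 5], [7]].
Step i=3: Q has 3 at row 2, column 1; remove 7 from row 2 of P and reverse-bump: 7 enters row 1 and ejects 5. So w(3) = 5. P is now [[4, 7]].
Step i=2: Q has 2 at row 1, column 2; remove that cell from P, ejecting 7. So w(2) = 7. P is now [[4]].
Step i=1: Q has 1 at row 1, column 1; remove that cell from P, ejecting 4. So w(1) = 4. P is now [].

So w = 4 7 5 2 6 1 3.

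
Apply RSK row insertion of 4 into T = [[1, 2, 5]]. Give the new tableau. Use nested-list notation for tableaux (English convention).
In row 1, 4 replaces 5 (the leftmost entry greater than 4); 5 is bumped to row 2. 5 starts a new row 2. The new tableau is [[1, 2, 4], [5]].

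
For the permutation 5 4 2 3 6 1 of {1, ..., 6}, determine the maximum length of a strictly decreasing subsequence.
4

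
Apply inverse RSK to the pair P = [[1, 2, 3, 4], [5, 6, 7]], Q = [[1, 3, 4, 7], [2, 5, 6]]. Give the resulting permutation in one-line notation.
5 1 6 7 2 3 4

Reverse the RSK construction: for i from n down to 1, find the cell of Q containing i, remove the entry at that cell from P, and reverse-bump it up through P; the value ejected from row 1 is w(i).

Step i=7: Q has 7 at row 1, column 4; remove that cell from P, ejecting 4. So w(7) = 4. P is now [[1, 2, 3], [5, 6, 7]].
Step i=6: Q has 6 at row 2, column 3; remove 7 from row 2 of P and reverse-bump: 7 enters row 1 and ejects 3. So w(6) = 3. P is now [[1, 2, 7], [5, 6]].
Step i=5: Q has 5 at row 2, column 2; remove 6 from row 2 of P and reverse-bump: 6 enters row 1 and ejects 2. So w(5) = 2. P is now [[1, 6, 7], [5]].
Step i=4: Q has 4 at row 1, column 3; remove that cell from P, ejecting 7. So w(4) = 7. P is now [[1, 6], [5]].
Step i=3: Q has 3 at row 1, column 2; remove that cell from P, ejecting 6. So w(3) = 6. P is now [[1], [5]].
Step i=2: Q has 2 at row 2, column 1; remove 5 from row 2 of P and reverse-bump: 5 enters row 1 and ejects 1. So w(2) = 1. P is now [[5]].
Step i=1: Q has 1 at row 1, column 1; remove that cell from P, ejecting 5. So w(1) = 5. P is now [].

So w = 5 1 6 7 2 3 4.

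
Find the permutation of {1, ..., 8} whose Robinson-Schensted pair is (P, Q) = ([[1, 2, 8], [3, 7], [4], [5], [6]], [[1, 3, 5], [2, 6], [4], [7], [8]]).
Reverse the RSK construction: for i from n down to 1, find the cell of Q containing i, remove the entry at that cell from P, and reverse-bump it up through P; the value ejected from row 1 is w(i).

Step i=8: Q has 8 at row 5, column 1; remove 6 from row 5 of P and reverse-bump: 6 enters row 4 and ejects 5; 5 enters row 3 and ejects 4; 4 enters row 2 and ejects 3; 3 enters row 1 and ejects 2. So w(8) = 2. P is now [[1, 3, 8], [4, 7], [5], [6]].
Step i=7: Q has 7 at row 4, column 1; remove 6 from row 4 of P and reverse-bump: 6 enters row 3 and ejects 5; 5 enters row 2 and ejects 4; 4 enters row 1 and ejects 3. So w(7) = 3. P is now [[1, 4, 8], [5, 7], [6]].
Step i=6: Q has 6 at row 2, column 2; remove 7 from row 2 of P and reverse-bump: 7 enters row 1 and ejects 4. So w(6) = 4. P is now [[1, 7, 8], [5], [6]].
Step i=5: Q has 5 at row 1, column 3; remove that cell from P, ejecting 8. So w(5) = 8. P is now [[1, 7], [5], [6]].
Step i=4: Q has 4 at row 3, column 1; remove 6 from row 3 of P and reverse-bump: 6 enters row 2 and ejects 5; 5 enters row 1 and ejects 1. So w(4) = 1. P is now [[5, 7], [6]].
Step i=3: Q has 3 at row 1, column 2; remove that cell from P, ejecting 7. So w(3) = 7. P is now [[5], [6]].
Step i=2: Q has 2 at row 2, column 1; remove 6 from row 2 of P and reverse-bump: 6 enters row 1 and ejects 5. So w(2) = 5. P is now [[6]].
Step i=1: Q has 1 at row 1, column 1; remove that cell from P, ejecting 6. So w(1) = 6. P is now [].

So w = 6 5 7 1 8 4 3 2.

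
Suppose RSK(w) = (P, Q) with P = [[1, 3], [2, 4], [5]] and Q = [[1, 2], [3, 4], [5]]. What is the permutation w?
2 5 1 4 3

Reverse RSK: for i = n, n-1, ..., 1, locate i in Q, remove the corresponding corner cell from P, and reverse-bump its entry up through P; the value ejected from row 1 is w(i).

So w = 2 5 1 4 3.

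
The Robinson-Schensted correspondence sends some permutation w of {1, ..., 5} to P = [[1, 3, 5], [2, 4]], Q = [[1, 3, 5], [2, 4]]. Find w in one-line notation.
2 1 4 3 5

Reverse the RSK construction: for i from n down to 1, find the cell of Q containing i, remove the entry at that cell from P, and reverse-bump it up through P; the value ejected from row 1 is w(i).

Step i=5: Q has 5 at row 1, column 3; remove that cell from P, ejecting 5. So w(5) = 5. P is now [[1, 3], [2, 4]].
Step i=4: Q has 4 at row 2, column 2; remove 4 from row 2 of P and reverse-bump: 4 enters row 1 and ejects 3. So w(4) = 3. P is now [[1, 4], [2]].
Step i=3: Q has 3 at row 1, column 2; remove that cell from P, ejecting 4. So w(3) = 4. P is now [[1], [2]].
Step i=2: Q has 2 at row 2, column 1; remove 2 from row 2 of P and reverse-bump: 2 enters row 1 and ejects 1. So w(2) = 1. P is now [[2]].
Step i=1: Q has 1 at row 1, column 1; remove that cell from P, ejecting 2. So w(1) = 2. P is now [].

So w = 2 1 4 3 5.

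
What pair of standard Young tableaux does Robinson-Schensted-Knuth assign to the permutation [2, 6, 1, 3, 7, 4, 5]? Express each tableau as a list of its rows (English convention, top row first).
Insert each entry of the permutation into P by Schensted row insertion, recording in Q the position of each new cell.

After inserting 2: P = [[2]].
After inserting 6: P = [[2, 6]].
After inserting 1: P = [[1, 6], [2]].
After inserting 3: P = [[1, 3], [2, 6]].
After inserting 7: P = [[1, 3, 7], [2, 6]].
After inserting 4: P = [[1, 3, 4], [2, 6, 7]].
After inserting 5: P = [[1, 3, 4, 5], [2, 6, 7]].

So P = [[1, 3, 4, 5], [2, 6, 7]], Q = [[1, 2, 5, 7], [3, 4, 6]].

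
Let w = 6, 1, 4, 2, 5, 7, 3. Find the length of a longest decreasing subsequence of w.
3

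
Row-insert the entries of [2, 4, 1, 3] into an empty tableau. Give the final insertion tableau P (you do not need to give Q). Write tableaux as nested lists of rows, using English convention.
Insert 2: appended to row 1. P = [[2]].
Insert 4: appended to row 1. P = [[2, 4]].
Insert 1: 1 bumps 2 from row 1; 2 starts row 2. P = [[1, 4], [2]].
Insert 3: 3 bumps 4 from row 1; 4 appends to row 2. P = [[1, 3], [2, 4]].

So P = [[1, 3], [2, 4]].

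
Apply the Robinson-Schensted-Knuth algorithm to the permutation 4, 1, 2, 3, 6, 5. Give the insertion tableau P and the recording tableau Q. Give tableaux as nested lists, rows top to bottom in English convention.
P = [[1, 2, 3, 5], [4, 6]], Q = [[1, 3, 4, 5], [2, 6]]

Insert each entry of the permutation into P by Schensted row insertion, recording in Q the position of each new cell.

Insert 4: appended to row 1. P = [[4]], Q = [[1]].
Insert 1: 1 bumps 4 from row 1; 4 starts row 2. P = [[1], [4]], Q = [[1], [2]].
Insert 2: appended to row 1. P = [[1, 2], [4]], Q = [[1, 3], [2]].
Insert 3: appended to row 1. P = [[1, 2, 3], [4]], Q = [[1, 3, 4], [2]].
Insert 6: appended to row 1. P = [[1, 2, 3, 6], [4]], Q = [[1, 3, 4, 5], [2]].
Insert 5: 5 bumps 6 from row 1; 6 appends to row 2. P = [[1, 2, 3, 5], [4, 6]], Q = [[1, 3, 4, 5], [2, 6]].

So P = [[1, 2, 3, 5], [4, 6]], Q = [[1, 3, 4, 5], [2, 6]].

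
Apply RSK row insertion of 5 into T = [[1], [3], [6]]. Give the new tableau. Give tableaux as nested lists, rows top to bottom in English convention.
5 is larger than every entry of row 1, so it is appended to row 1. The new tableau is [[1, 5], [3], [6]].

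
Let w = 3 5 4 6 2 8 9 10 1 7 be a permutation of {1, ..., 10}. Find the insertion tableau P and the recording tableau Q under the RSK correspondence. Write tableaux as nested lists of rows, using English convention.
P = [[1, 4, 6, 7, 9, 10], [2, 8], [3], [5]], Q = [[1, 2, 4, 6, 7, 8], [3, 10], [5], [9]]

Insert each entry of the permutation into P by Schensted row insertion, recording in Q the position of each new cell.

Insert 3: appended to row 1. P = [[3]], Q = [[1]].
Insert 5: appended to row 1. P = [[3, 5]], Q = [[1, 2]].
Insert 4: 4 bumps 5 from row 1; 5 starts row 2. P = [[3, 4], [5]], Q = [[1, 2], [3]].
Insert 6: appended to row 1. P = [[3, 4, 6], [5]], Q = [[1, 2, 4], [3]].
Insert 2: 2 bumps 3 from row 1; 3 bumps 5 from row 2; 5 starts row 3. P = [[2, 4, 6], [3], [5]], Q = [[1, 2, 4], [3], [5]].
Insert 8: appended to row 1. P = [[2, 4, 6, 8], [3], [5]], Q = [[1, 2, 4, 6], [3], [5]].
Insert 9: appended to row 1. P = [[2, 4, 6, 8, 9], [3], [5]], Q = [[1, 2, 4, 6, 7], [3], [5]].
Insert 10: appended to row 1. P = [[2, 4, 6, 8, 9, 10], [3], [5]], Q = [[1, 2, 4, 6, 7, 8], [3], [5]].
Insert 1: 1 bumps 2 from row 1; 2 bumps 3 from row 2; 3 bumps 5 from row 3; 5 starts row 4. P = [[1, 4, 6, 8, 9, 10], [2], [3], [5]], Q = [[1, 2, 4, 6, 7, 8], [3], [5], [9]].
Insert 7: 7 bumps 8 from row 1; 8 appends to row 2. P = [[1, 4, 6, 7, 9, 10], [2, 8], [3], [5]], Q = [[1, 2, 4, 6, 7, 8], [3, 10], [5], [9]].

So P = [[1, 4, 6, 7, 9, 10], [2, 8], [3], [5]], Q = [[1, 2, 4, 6, 7, 8], [3, 10], [5], [9]].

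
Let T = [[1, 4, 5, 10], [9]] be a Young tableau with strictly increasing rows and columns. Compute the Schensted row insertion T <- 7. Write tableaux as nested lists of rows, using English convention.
In row 1, 7 replaces 10 (the leftmost entry greater than 7); 10 is bumped to row 2. 10 is appended to row 2. The new tableau is [[1, 4, 5, 7], [9, 10]].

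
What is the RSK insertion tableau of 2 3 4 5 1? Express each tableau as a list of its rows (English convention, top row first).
Insert 2: appended to row 1. P = [[2]].
Insert 3: appended to row 1. P = [[2, 3]].
Insert 4: appended to row 1. P = [[2, 3, 4]].
Insert 5: appended to row 1. P = [[2, 3, 4, 5]].
Insert 1: 1 bumps 2 from row 1; 2 starts row 2. P = [[1, 3, 4, 5], [2]].

So P = [[1, 3, 4, 5], [2]].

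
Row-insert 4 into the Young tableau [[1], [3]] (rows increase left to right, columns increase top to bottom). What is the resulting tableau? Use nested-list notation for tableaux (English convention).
[[1, 4], [3]]

4 is larger than every entry of row 1, so it is appended to row 1. The new tableau is [[1, 4], [3]].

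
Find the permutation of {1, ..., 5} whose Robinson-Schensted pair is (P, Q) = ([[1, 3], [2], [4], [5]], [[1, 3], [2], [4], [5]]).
Reverse RSK: for i = n, n-1, ..., 1, locate i in Q, remove the corresponding corner cell from P, and reverse-bump its entry up through P; the value ejected from row 1 is w(i).

So w = 5 2 4 3 1.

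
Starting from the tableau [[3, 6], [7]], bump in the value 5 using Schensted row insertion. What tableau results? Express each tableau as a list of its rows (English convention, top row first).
In row 1, 5 replaces 6 (the leftmost entry greater than 5); 6 is bumped to row 2. In row 2, 6 replaces 7 (the leftmost entry greater than 6); 7 is bumped to row 3. 7 starts a new row 3. The new tableau is [[3, 5], [6], [7]].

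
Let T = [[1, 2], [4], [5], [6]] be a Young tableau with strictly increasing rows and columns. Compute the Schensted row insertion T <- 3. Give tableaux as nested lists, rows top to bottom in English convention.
3 is larger than every entry of row 1, so it is appended to row 1. The new tableau is [[1, 2, 3], [4], [5], [6]].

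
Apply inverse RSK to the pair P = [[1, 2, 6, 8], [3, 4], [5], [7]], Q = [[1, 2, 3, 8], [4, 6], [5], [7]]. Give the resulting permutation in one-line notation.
Reverse the RSK construction: for i from n down to 1, find the cell of Q containing i, remove the entry at that cell from P, and reverse-bump it up through P; the value ejected from row 1 is w(i).

Step i=8: Q has 8 at row 1, column 4; remove that cell from P, ejecting 8. So w(8) = 8. P is now [[1, 2, 6], [3, 4], [5], [7]].
Step i=7: Q has 7 at row 4, column 1; remove 7 from row 4 of P and reverse-bump: 7 enters row 3 and ejects 5; 5 enters row 2 and ejects 4; 4 enters row 1 and ejects 2. So w(7) = 2. P is now [[1, 4, 6], [3, 5], [7]].
Step i=6: Q has 6 at row 2, column 2; remove 5 from row 2 of P and reverse-bump: 5 enters row 1 and ejects 4. So w(6) = 4. P is now [[1, 5, 6], [3], [7]].
Step i=5: Q has 5 at row 3, column 1; remove 7 from row 3 of P and reverse-bump: 7 enters row 2 and ejects 3; 3 enters row 1 and ejects 1. So w(5) = 1. P is now [[3, 5, 6], [7]].
Step i=4: Q has 4 at row 2, column 1; remove 7 from row 2 of P and reverse-bump: 7 enters row 1 and ejects 6. So w(4) = 6. P is now [[3, 5, 7]].
Step i=3: Q has 3 at row 1, column 3; remove that cell from P, ejecting 7. So w(3) = 7. P is now [[3, 5]].
Step i=2: Q has 2 at row 1, column 2; remove that cell from P, ejecting 5. So w(2) = 5. P is now [[3]].
Step i=1: Q has 1 at row 1, column 1; remove that cell from P, ejecting 3. So w(1) = 3. P is now [].

So w = 3 5 7 6 1 4 2 8.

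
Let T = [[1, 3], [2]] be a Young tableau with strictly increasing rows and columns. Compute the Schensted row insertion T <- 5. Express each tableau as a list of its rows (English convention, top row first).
5 is larger than every entry of row 1, so it is appended to row 1. The new tableau is [[1, 3, 5], [2]].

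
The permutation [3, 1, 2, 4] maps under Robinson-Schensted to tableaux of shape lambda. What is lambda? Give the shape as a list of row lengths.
Row-insert each entry into an empty tableau.

After inserting 3: P = [[3]].
After inserting 1: P = [[1], [3]].
After inserting 2: P = [[1, 2], [3]].
After inserting 4: P = [[1, 2, 4], [3]].

The final insertion tableau P = [[1, 2, 4], [3]] has shape [3, 1].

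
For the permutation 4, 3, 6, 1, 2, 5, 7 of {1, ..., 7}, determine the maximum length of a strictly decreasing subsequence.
3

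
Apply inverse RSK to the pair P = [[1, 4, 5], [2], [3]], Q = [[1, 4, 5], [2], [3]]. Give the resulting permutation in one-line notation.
Reverse the RSK construction: for i from n down to 1, find the cell of Q containing i, remove the entry at that cell from P, and reverse-bump it up through P; the value ejected from row 1 is w(i).

Step i=5: Q has 5 at row 1, column 3; remove that cell from P, ejecting 5. So w(5) = 5. P is now [[1, 4], [2], [3]].
Step i=4: Q has 4 at row 1, column 2; remove that cell from P, ejecting 4. So w(4) = 4. P is now [[1], [2], [3]].
Step i=3: Q has 3 at row 3, column 1; remove 3 from row 3 of P and reverse-bump: 3 enters row 2 and ejects 2; 2 enters row 1 and ejects 1. So w(3) = 1. P is now [[2], [3]].
Step i=2: Q has 2 at row 2, column 1; remove 3 from row 2 of P and reverse-bump: 3 enters row 1 and ejects 2. So w(2) = 2. P is now [[3]].
Step i=1: Q has 1 at row 1, column 1; remove that cell from P, ejecting 3. So w(1) = 3. P is now [].

So w = 3 2 1 4 5.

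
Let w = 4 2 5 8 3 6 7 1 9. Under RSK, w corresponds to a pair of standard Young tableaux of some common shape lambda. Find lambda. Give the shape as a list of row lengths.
RSK row insertion gives P = [[1, 3, 6, 7, 9], [2, 5, 8], [4]], which has shape [5, 3, 1].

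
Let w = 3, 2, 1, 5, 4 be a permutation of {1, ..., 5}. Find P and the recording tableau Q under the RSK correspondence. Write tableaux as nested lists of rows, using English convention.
P = [[1, 4], [2, 5], [3]], Q = [[1, 4], [2, 5], [3]]

Insert each entry of the permutation into P by Schensted row insertion, recording in Q the position of each new cell.

Insert 3: appended to row 1. P = [[3]].
Insert 2: 2 bumps 3 from row 1; 3 starts row 2. P = [[2], [3]].
Insert 1: 1 bumps 2 from row 1; 2 bumps 3 from row 2; 3 starts row 3. P = [[1], [2], [3]].
Insert 5: appended to row 1. P = [[1, 5], [2], [3]].
Insert 4: 4 bumps 5 from row 1; 5 appends to row 2. P = [[1, 4], [2, 5], [3]].

So P = [[1, 4], [2, 5], [3]], Q = [[1, 4], [2, 5], [3]].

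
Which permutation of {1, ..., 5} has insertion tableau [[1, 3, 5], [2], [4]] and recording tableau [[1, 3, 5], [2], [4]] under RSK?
Reverse the RSK construction: for i from n down to 1, find the cell of Q containing i, remove the entry at that cell from P, and reverse-bump it up through P; the value ejected from row 1 is w(i).

Step i=5: Q has 5 at row 1, column 3; remove that cell from P, ejecting 5. So w(5) = 5. P is now [[1, 3], [2], [4]].
Step i=4: Q has 4 at row 3, column 1; remove 4 from row 3 of P and reverse-bump: 4 enters row 2 and ejects 2; 2 enters row 1 and ejects 1. So w(4) = 1. P is now [[2, 3], [4]].
Step i=3: Q has 3 at row 1, column 2; remove that cell from P, ejecting 3. So w(3) = 3. P is now [[2], [4]].
Step i=2: Q has 2 at row 2, column 1; remove 4 from row 2 of P and reverse-bump: 4 enters row 1 and ejects 2. So w(2) = 2. P is now [[4]].
Step i=1: Q has 1 at row 1, column 1; remove that cell from P, ejecting 4. So w(1) = 4. P is now [].

So w = 4 2 3 1 5.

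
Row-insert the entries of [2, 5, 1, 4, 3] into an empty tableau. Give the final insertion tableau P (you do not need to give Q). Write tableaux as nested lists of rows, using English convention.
Insert 2: appended to row 1. P = [[2]].
Insert 5: appended to row 1. P = [[2, 5]].
Insert 1: 1 bumps 2 from row 1; 2 starts row 2. P = [[1, 5], [2]].
Insert 4: 4 bumps 5 from row 1; 5 appends to row 2. P = [[1, 4], [2, 5]].
Insert 3: 3 bumps 4 from row 1; 4 bumps 5 from row 2; 5 starts row 3. P = [[1, 3], [2, 4], [5]].

So P = [[1, 3], [2, 4], [5]].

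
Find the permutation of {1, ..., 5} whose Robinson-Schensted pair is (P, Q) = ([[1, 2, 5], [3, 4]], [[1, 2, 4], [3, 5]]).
3 4 1 5 2

Reverse the RSK construction: for i from n down to 1, find the cell of Q containing i, remove the entry at that cell from P, and reverse-bump it up through P; the value ejected from row 1 is w(i).

Step i=5: Q has 5 at row 2, column 2; remove 4 from row 2 of P and reverse-bump: 4 enters row 1 and ejects 2. So w(5) = 2. P is now [[1, 4, 5], [3]].
Step i=4: Q has 4 at row 1, column 3; remove that cell from P, ejecting 5. So w(4) = 5. P is now [[1, 4], [3]].
Step i=3: Q has 3 at row 2, column 1; remove 3 from row 2 of P and reverse-bump: 3 enters row 1 and ejects 1. So w(3) = 1. P is now [[3, 4]].
Step i=2: Q has 2 at row 1, column 2; remove that cell from P, ejecting 4. So w(2) = 4. P is now [[3]].
Step i=1: Q has 1 at row 1, column 1; remove that cell from P, ejecting 3. So w(1) = 3. P is now [].

So w = 3 4 1 5 2.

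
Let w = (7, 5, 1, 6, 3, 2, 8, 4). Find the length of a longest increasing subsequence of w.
3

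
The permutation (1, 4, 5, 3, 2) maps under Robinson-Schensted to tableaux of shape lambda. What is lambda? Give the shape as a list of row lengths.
[3, 1, 1]

RSK row insertion gives P = [[1, 2, 5], [3], [4]], which has shape [3, 1, 1].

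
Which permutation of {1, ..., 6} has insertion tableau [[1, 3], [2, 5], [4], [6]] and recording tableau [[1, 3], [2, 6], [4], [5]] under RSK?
Reverse the RSK construction: for i from n down to 1, find the cell of Q containing i, remove the entry at that cell from P, and reverse-bump it up through P; the value ejected from row 1 is w(i).

Step i=6: Q has 6 at row 2, column 2; remove 5 from row 2 of P and reverse-bump: 5 enters row 1 and ejects 3. So w(6) = 3. P is now [[1, 5], [2], [4], [6]].
Step i=5: Q has 5 at row 4, column 1; remove 6 from row 4 of P and reverse-bump: 6 enters row 3 and ejects 4; 4 enters row 2 and ejects 2; 2 enters row 1 and ejects 1. So w(5) = 1. P is now [[2, 5], [4], [6]].
Step i=4: Q has 4 at row 3, column 1; remove 6 from row 3 of P and reverse-bump: 6 enters row 2 and ejects 4; 4 enters row 1 and ejects 2. So w(4) = 2. P is now [[4, 5], [6]].
Step i=3: Q has 3 at row 1, column 2; remove that cell from P, ejecting 5. So w(3) = 5. P is now [[4], [6]].
Step i=2: Q has 2 at row 2, column 1; remove 6 from row 2 of P and reverse-bump: 6 enters row 1 and ejects 4. So w(2) = 4. P is now [[6]].
Step i=1: Q has 1 at row 1, column 1; remove that cell from P, ejecting 6. So w(1) = 6. P is now [].

So w = 6 4 5 2 1 3.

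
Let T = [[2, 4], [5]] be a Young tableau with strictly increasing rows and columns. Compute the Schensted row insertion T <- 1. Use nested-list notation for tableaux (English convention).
[[1, 4], [2], [5]]

In row 1, 1 replaces 2 (the leftmost entry greater than 1); 2 is bumped to row 2. In row 2, 2 replaces 5 (the leftmost entry greater than 2); 5 is bumped to row 3. 5 starts a new row 3. The new tableau is [[1, 4], [2], [5]].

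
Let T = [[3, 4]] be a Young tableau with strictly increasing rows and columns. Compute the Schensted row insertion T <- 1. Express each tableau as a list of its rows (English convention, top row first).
[[1, 4], [3]]

In row 1, 1 replaces 3 (the leftmost entry greater than 1); 3 is bumped to row 2. 3 starts a new row 2. The new tableau is [[1, 4], [3]].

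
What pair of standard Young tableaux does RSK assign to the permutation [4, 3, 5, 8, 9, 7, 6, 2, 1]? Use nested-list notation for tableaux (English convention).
Insert each entry of the permutation into P by Schensted row insertion, recording in Q the position of each new cell.

After inserting 4: P = [[4]].
After inserting 3: P = [[3], [4]].
After inserting 5: P = [[3, 5], [4]].
After inserting 8: P = [[3, 5, 8], [4]].
After inserting 9: P = [[3, 5, 8, 9], [4]].
After inserting 7: P = [[3, 5, 7, 9], [4, 8]].
After inserting 6: P = [[3, 5, 6, 9], [4, 7], [8]].
After inserting 2: P = [[2, 5, 6, 9], [3, 7], [4], [8]].
After inserting 1: P = [[1, 5, 6, 9], [2, 7], [3], [4], [8]].

So P = [[1, 5, 6, 9], [2, 7], [3], [4], [8]], Q = [[1, 3, 4, 5], [2, 6], [7], [8], [9]].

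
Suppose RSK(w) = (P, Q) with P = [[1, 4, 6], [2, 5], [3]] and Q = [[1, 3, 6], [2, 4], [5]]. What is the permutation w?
Reverse the RSK construction: for i from n down to 1, find the cell of Q containing i, remove the entry at that cell from P, and reverse-bump it up through P; the value ejected from row 1 is w(i).

Step i=6: Q has 6 at row 1, column 3; remove that cell from P, ejecting 6. So w(6) = 6. P is now [[1, 4], [2, 5], [3]].
Step i=5: Q has 5 at row 3, column 1; remove 3 from row 3 of P and reverse-bump: 3 enters row 2 and ejects 2; 2 enters row 1 and ejects 1. So w(5) = 1. P is now [[2, 4], [3, 5]].
Step i=4: Q has 4 at row 2, column 2; remove 5 from row 2 of P and reverse-bump: 5 enters row 1 and ejects 4. So w(4) = 4. P is now [[2, 5], [3]].
Step i=3: Q has 3 at row 1, column 2; remove that cell from P, ejecting 5. So w(3) = 5. P is now [[2], [3]].
Step i=2: Q has 2 at row 2, column 1; remove 3 from row 2 of P and reverse-bump: 3 enters row 1 and ejects 2. So w(2) = 2. P is now [[3]].
Step i=1: Q has 1 at row 1, column 1; remove that cell from P, ejecting 3. So w(1) = 3. P is now [].

So w = 3 2 5 4 1 6.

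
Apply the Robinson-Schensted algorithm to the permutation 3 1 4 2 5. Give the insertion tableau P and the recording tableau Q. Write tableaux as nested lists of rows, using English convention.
P = [[1, 2, 5], [3, 4]], Q = [[1, 3, 5], [2, 4]]

Insert each entry of the permutation into P by Schensted row insertion, recording in Q the position of each new cell.

Insert 3: appended to row 1. P = [[3]], Q = [[1]].
Insert 1: 1 bumps 3 from row 1; 3 starts row 2. P = [[1], [3]], Q = [[1], [2]].
Insert 4: appended to row 1. P = [[1, 4], [3]], Q = [[1, 3], [2]].
Insert 2: 2 bumps 4 from row 1; 4 appends to row 2. P = [[1, 2], [3, 4]], Q = [[1, 3], [2, 4]].
Insert 5: appended to row 1. P = [[1, 2, 5], [3, 4]], Q = [[1, 3, 5], [2, 4]].

So P = [[1, 2, 5], [3, 4]], Q = [[1, 3, 5], [2, 4]].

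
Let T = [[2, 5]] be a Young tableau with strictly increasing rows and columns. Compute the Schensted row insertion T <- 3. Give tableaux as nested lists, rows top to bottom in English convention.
In row 1, 3 replaces 5 (the leftmost entry greater than 3); 5 is bumped to row 2. 5 starts a new row 2. The new tableau is [[2, 3], [5]].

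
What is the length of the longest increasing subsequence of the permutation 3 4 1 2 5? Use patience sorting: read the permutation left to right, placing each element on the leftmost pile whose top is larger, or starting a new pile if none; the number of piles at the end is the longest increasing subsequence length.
3

3: new pile. tops = [3]
4: new pile. tops = [3, 4]
1: onto pile 1 (replacing 3). tops = [1, 4]
2: onto pile 2 (replacing 4). tops = [1, 2]
5: new pile. tops = [1, 2, 5]

3 piles, so the longest increasing subsequence has length 3.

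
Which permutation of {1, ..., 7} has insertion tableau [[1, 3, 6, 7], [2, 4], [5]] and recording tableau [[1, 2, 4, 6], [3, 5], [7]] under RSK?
2 5 1 6 4 7 3

Reverse the RSK construction: for i from n down to 1, find the cell of Q containing i, remove the entry at that cell from P, and reverse-bump it up through P; the value ejected from row 1 is w(i).

Step i=7: Q has 7 at row 3, column 1; remove 5 from row 3 of P and reverse-bump: 5 enters row 2 and ejects 4; 4 enters row 1 and ejects 3. So w(7) = 3. P is now [[1, 4, 6, 7], [2, 5]].
Step i=6: Q has 6 at row 1, column 4; remove that cell from P, ejecting 7. So w(6) = 7. P is now [[1, 4, 6], [2, 5]].
Step i=5: Q has 5 at row 2, column 2; remove 5 from row 2 of P and reverse-bump: 5 enters row 1 and ejects 4. So w(5) = 4. P is now [[1, 5, 6], [2]].
Step i=4: Q has 4 at row 1, column 3; remove that cell from P, ejecting 6. So w(4) = 6. P is now [[1, 5], [2]].
Step i=3: Q has 3 at row 2, column 1; remove 2 from row 2 of P and reverse-bump: 2 enters row 1 and ejects 1. So w(3) = 1. P is now [[2, 5]].
Step i=2: Q has 2 at row 1, column 2; remove that cell from P, ejecting 5. So w(2) = 5. P is now [[2]].
Step i=1: Q has 1 at row 1, column 1; remove that cell from P, ejecting 2. So w(1) = 2. P is now [].

So w = 2 5 1 6 4 7 3.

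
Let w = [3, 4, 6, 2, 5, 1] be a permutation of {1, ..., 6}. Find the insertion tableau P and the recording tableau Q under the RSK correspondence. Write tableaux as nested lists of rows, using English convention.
P = [[1, 4, 5], [2, 6], [3]], Q = [[1, 2, 3], [4, 5], [6]]

Insert each entry of the permutation into P by Schensted row insertion, recording in Q the position of each new cell.

After inserting 3: P = [[3]].
After inserting 4: P = [[3, 4]].
After inserting 6: P = [[3, 4, 6]].
After inserting 2: P = [[2, 4, 6], [3]].
After inserting 5: P = [[2, 4, 5], [3, 6]].
After inserting 1: P = [[1, 4, 5], [2, 6], [3]].

So P = [[1, 4, 5], [2, 6], [3]], Q = [[1, 2, 3], [4, 5], [6]].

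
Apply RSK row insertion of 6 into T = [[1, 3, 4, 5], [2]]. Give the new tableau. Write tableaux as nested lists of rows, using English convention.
6 is larger than every entry of row 1, so it is appended to row 1. The new tableau is [[1, 3, 4, 5, 6], [2]].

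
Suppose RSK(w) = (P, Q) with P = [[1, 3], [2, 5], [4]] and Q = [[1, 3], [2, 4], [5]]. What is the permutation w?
4 2 5 3 1

Reverse the RSK construction: for i from n down to 1, find the cell of Q containing i, remove the entry at that cell from P, and reverse-bump it up through P; the value ejected from row 1 is w(i).

Step i=5: Q has 5 at row 3, column 1; remove 4 from row 3 of P and reverse-bump: 4 enters row 2 and ejects 2; 2 enters row 1 and ejects 1. So w(5) = 1. P is now [[2, 3], [4, 5]].
Step i=4: Q has 4 at row 2, column 2; remove 5 from row 2 of P and reverse-bump: 5 enters row 1 and ejects 3. So w(4) = 3. P is now [[2, 5], [4]].
Step i=3: Q has 3 at row 1, column 2; remove that cell from P, ejecting 5. So w(3) = 5. P is now [[2], [4]].
Step i=2: Q has 2 at row 2, column 1; remove 4 from row 2 of P and reverse-bump: 4 enters row 1 and ejects 2. So w(2) = 2. P is now [[4]].
Step i=1: Q has 1 at row 1, column 1; remove that cell from P, ejecting 4. So w(1) = 4. P is now [].

So w = 4 2 5 3 1.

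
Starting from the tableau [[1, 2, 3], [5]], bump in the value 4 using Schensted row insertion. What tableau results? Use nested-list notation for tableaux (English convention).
[[1, 2, 3, 4], [5]]

4 is larger than every entry of row 1, so it is appended to row 1. The new tableau is [[1, 2, 3, 4], [5]].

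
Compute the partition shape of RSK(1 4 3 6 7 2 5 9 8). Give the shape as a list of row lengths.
[5, 3, 1]

Row-insert each entry into an empty tableau.

After inserting 1: P = [[1]].
After inserting 4: P = [[1, 4]].
After inserting 3: P = [[1, 3], [4]].
After inserting 6: P = [[1, 3, 6], [4]].
After inserting 7: P = [[1, 3, 6, 7], [4]].
After inserting 2: P = [[1, 2, 6, 7], [3], [4]].
After inserting 5: P = [[1, 2, 5, 7], [3, 6], [4]].
After inserting 9: P = [[1, 2, 5, 7, 9], [3, 6], [4]].
After inserting 8: P = [[1, 2, 5, 7, 8], [3, 6, 9], [4]].

The final insertion tableau P = [[1, 2, 5, 7, 8], [3, 6, 9], [4]] has shape [5, 3, 1].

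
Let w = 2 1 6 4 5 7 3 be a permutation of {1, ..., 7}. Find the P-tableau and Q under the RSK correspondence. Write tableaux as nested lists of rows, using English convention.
Insert each entry of the permutation into P by Schensted row insertion, recording in Q the position of each new cell.

Insert 2: appended to row 1. P = [[2]].
Insert 1: 1 bumps 2 from row 1; 2 starts row 2. P = [[1], [2]].
Insert 6: appended to row 1. P = [[1, 6], [2]].
Insert 4: 4 bumps 6 from row 1; 6 appends to row 2. P = [[1, 4], [2, 6]].
Insert 5: appended to row 1. P = [[1, 4, 5], [2, 6]].
Insert 7: appended to row 1. P = [[1, 4, 5, 7], [2, 6]].
Insert 3: 3 bumps 4 from row 1; 4 bumps 6 from row 2; 6 starts row 3. P = [[1, 3, 5, 7], [2, 4], [6]].

So P = [[1, 3, 5, 7], [2, 4], [6]], Q = [[1, 3, 5, 6], [2, 4], [7]].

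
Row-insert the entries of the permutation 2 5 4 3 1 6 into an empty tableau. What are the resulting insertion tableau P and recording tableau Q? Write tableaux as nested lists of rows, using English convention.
P = [[1, 3, 6], [2], [4], [5]], Q = [[1, 2, 6], [3], [4], [5]]

Insert each entry of the permutation into P by Schensted row insertion, recording in Q the position of each new cell.

Insert 2: appended to row 1. P = [[2]].
Insert 5: appended to row 1. P = [[2, 5]].
Insert 4: 4 bumps 5 from row 1; 5 starts row 2. P = [[2, 4], [5]].
Insert 3: 3 bumps 4 from row 1; 4 bumps 5 from row 2; 5 starts row 3. P = [[2, 3], [4], [5]].
Insert 1: 1 bumps 2 from row 1; 2 bumps 4 from row 2; 4 bumps 5 from row 3; 5 starts row 4. P = [[1, 3], [2], [4], [5]].
Insert 6: appended to row 1. P = [[1, 3, 6], [2], [4], [5]].

So P = [[1, 3, 6], [2], [4], [5]], Q = [[1, 2, 6], [3], [4], [5]].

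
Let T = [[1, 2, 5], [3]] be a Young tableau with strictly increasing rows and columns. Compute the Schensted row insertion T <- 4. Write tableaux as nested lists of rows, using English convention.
[[1, 2, 4], [3, 5]]

In row 1, 4 replaces 5 (the leftmost entry greater than 4); 5 is bumped to row 2. 5 is appended to row 2. The new tableau is [[1, 2, 4], [3, 5]].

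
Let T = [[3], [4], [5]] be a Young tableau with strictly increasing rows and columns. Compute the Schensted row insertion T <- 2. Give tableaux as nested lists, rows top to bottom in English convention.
In row 1, 2 replaces 3 (the leftmost entry greater than 2); 3 is bumped to row 2. In row 2, 3 replaces 4 (the leftmost entry greater than 3); 4 is bumped to row 3. In row 3, 4 replaces 5 (the leftmost entry greater than 4); 5 is bumped to row 4. 5 starts a new row 4. The new tableau is [[2], [3], [4], [5]].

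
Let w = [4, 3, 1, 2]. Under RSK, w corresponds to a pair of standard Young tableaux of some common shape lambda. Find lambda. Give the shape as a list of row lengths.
RSK row insertion gives P = [[1, 2], [3], [4]], which has shape [2, 1, 1].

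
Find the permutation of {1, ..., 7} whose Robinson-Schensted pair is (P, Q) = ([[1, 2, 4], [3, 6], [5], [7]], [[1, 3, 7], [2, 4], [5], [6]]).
5 1 7 6 3 2 4

Reverse RSK: for i = n, n-1, ..., 1, locate i in Q, remove the corresponding corner cell from P, and reverse-bump its entry up through P; the value ejected from row 1 is w(i).

So w = 5 1 7 6 3 2 4.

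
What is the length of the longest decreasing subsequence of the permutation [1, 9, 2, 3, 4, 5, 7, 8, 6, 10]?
3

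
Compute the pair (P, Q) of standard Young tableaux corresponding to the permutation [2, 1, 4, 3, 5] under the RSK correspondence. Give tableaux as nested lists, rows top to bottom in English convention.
P = [[1, 3, 5], [2, 4]], Q = [[1, 3, 5], [2, 4]]

Insert each entry of the permutation into P by Schensted row insertion, recording in Q the position of each new cell.

Insert 2: appended to row 1. P = [[2]].
Insert 1: 1 bumps 2 from row 1; 2 starts row 2. P = [[1], [2]].
Insert 4: appended to row 1. P = [[1, 4], [2]].
Insert 3: 3 bumps 4 from row 1; 4 appends to row 2. P = [[1, 3], [2, 4]].
Insert 5: appended to row 1. P = [[1, 3, 5], [2, 4]].

So P = [[1, 3, 5], [2, 4]], Q = [[1, 3, 5], [2, 4]].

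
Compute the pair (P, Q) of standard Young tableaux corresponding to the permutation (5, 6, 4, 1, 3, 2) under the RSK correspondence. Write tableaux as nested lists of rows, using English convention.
P = [[1, 2], [3, 6], [4], [5]], Q = [[1, 2], [3, 5], [4], [6]]

Insert each entry of the permutation into P by Schensted row insertion, recording in Q the position of each new cell.

Insert 5: appended to row 1. P = [[5]], Q = [[1]].
Insert 6: appended to row 1. P = [[5, 6]], Q = [[1, 2]].
Insert 4: 4 bumps 5 from row 1; 5 starts row 2. P = [[4, 6], [5]], Q = [[1, 2], [3]].
Insert 1: 1 bumps 4 from row 1; 4 bumps 5 from row 2; 5 starts row 3. P = [[1, 6], [4], [5]], Q = [[1, 2], [3], [4]].
Insert 3: 3 bumps 6 from row 1; 6 appends to row 2. P = [[1, 3], [4, 6], [5]], Q = [[1, 2], [3, 5], [4]].
Insert 2: 2 bumps 3 from row 1; 3 bumps 4 from row 2; 4 bumps 5 from row 3; 5 starts row 4. P = [[1, 2], [3, 6], [4], [5]], Q = [[1, 2], [3, 5], [4], [6]].

So P = [[1, 2], [3, 6], [4], [5]], Q = [[1, 2], [3, 5], [4], [6]].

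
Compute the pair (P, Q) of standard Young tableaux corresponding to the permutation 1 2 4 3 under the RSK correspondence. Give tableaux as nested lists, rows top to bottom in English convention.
P = [[1, 2, 3], [4]], Q = [[1, 2, 3], [4]]

Insert each entry of the permutation into P by Schensted row insertion, recording in Q the position of each new cell.

Insert 1: appended to row 1. P = [[1]].
Insert 2: appended to row 1. P = [[1, 2]].
Insert 4: appended to row 1. P = [[1, 2, 4]].
Insert 3: 3 bumps 4 from row 1; 4 starts row 2. P = [[1, 2, 3], [4]].

So P = [[1, 2, 3], [4]], Q = [[1, 2, 3], [4]].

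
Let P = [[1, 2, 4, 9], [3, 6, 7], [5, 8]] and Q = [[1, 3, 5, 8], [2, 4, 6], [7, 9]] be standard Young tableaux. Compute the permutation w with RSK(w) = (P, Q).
5 1 6 3 8 7 2 9 4

Reverse the RSK construction: for i from n down to 1, find the cell of Q containing i, remove the entry at that cell from P, and reverse-bump it up through P; the value ejected from row 1 is w(i).

Step i=9: Q has 9 at row 3, column 2; remove 8 from row 3 of P and reverse-bump: 8 enters row 2 and ejects 7; 7 enters row 1 and ejects 4. So w(9) = 4. P is now [[1, 2, 7, 9], [3, 6, 8], [5]].
Step i=8: Q has 8 at row 1, column 4; remove that cell from P, ejecting 9. So w(8) = 9. P is now [[1, 2, 7], [3, 6, 8], [5]].
Step i=7: Q has 7 at row 3, column 1; remove 5 from row 3 of P and reverse-bump: 5 enters row 2 and ejects 3; 3 enters row 1 and ejects 2. So w(7) = 2. P is now [[1, 3, 7], [5, 6, 8]].
Step i=6: Q has 6 at row 2, column 3; remove 8 from row 2 of P and reverse-bump: 8 enters row 1 and ejects 7. So w(6) = 7. P is now [[1, 3, 8], [5, 6]].
Step i=5: Q has 5 at row 1, column 3; remove that cell from P, ejecting 8. So w(5) = 8. P is now [[1, 3], [5, 6]].
Step i=4: Q has 4 at row 2, column 2; remove 6 from row 2 of P and reverse-bump: 6 enters row 1 and ejects 3. So w(4) = 3. P is now [[1, 6], [5]].
Step i=3: Q has 3 at row 1, column 2; remove that cell from P, ejecting 6. So w(3) = 6. P is now [[1], [5]].
Step i=2: Q has 2 at row 2, column 1; remove 5 from row 2 of P and reverse-bump: 5 enters row 1 and ejects 1. So w(2) = 1. P is now [[5]].
Step i=1: Q has 1 at row 1, column 1; remove that cell from P, ejecting 5. So w(1) = 5. P is now [].

So w = 5 1 6 3 8 7 2 9 4.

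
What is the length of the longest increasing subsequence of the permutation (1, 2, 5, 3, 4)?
4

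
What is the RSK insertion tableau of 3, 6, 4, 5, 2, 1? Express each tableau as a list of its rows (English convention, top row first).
P = [[1, 4, 5], [2], [3], [6]]

After inserting 3: P = [[3]].
After inserting 6: P = [[3, 6]].
After inserting 4: P = [[3, 4], [6]].
After inserting 5: P = [[3, 4, 5], [6]].
After inserting 2: P = [[2, 4, 5], [3], [6]].
After inserting 1: P = [[1, 4, 5], [2], [3], [6]].

So P = [[1, 4, 5], [2], [3], [6]].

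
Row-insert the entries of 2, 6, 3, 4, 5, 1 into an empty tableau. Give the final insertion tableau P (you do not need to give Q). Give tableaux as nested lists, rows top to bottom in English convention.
Insert 2: appended to row 1. P = [[2]].
Insert 6: appended to row 1. P = [[2, 6]].
Insert 3: 3 bumps 6 from row 1; 6 starts row 2. P = [[2, 3], [6]].
Insert 4: appended to row 1. P = [[2, 3, 4], [6]].
Insert 5: appended to row 1. P = [[2, 3, 4, 5], [6]].
Insert 1: 1 bumps 2 from row 1; 2 bumps 6 from row 2; 6 starts row 3. P = [[1, 3, 4, 5], [2], [6]].

So P = [[1, 3, 4, 5], [2], [6]].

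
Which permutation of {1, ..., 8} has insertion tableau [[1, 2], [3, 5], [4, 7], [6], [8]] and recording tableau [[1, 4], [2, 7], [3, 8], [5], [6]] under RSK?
8 6 4 7 3 1 5 2

Reverse RSK: for i = n, n-1, ..., 1, locate i in Q, remove the corresponding corner cell from P, and reverse-bump its entry up through P; the value ejected from row 1 is w(i).

So w = 8 6 4 7 3 1 5 2.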